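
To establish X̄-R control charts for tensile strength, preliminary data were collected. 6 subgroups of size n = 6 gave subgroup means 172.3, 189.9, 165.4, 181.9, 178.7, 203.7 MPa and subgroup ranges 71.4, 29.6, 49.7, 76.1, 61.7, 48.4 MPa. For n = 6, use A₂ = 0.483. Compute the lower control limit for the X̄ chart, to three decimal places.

154.863

X̄̄ = (172.3 + 189.9 + 165.4 + 181.9 + 178.7 + 203.7) / 6 = 1091.9000 / 6 = 181.9833
R̄ = (71.4 + 29.6 + 49.7 + 76.1 + 61.7 + 48.4) / 6 = 336.9000 / 6 = 56.1500
LCL = X̄̄ − A₂·R̄ = 181.9833 − 0.483 × 56.1500 = 154.8629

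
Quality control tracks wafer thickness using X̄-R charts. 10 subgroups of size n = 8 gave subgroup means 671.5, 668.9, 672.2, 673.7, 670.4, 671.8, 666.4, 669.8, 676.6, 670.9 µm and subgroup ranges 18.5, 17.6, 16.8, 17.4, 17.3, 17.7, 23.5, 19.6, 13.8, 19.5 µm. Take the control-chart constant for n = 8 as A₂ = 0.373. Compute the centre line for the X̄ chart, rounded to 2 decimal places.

671.22

X̄̄ = (671.5 + 668.9 + 672.2 + 673.7 + 670.4 + 671.8 + 666.4 + 669.8 + 676.6 + 670.9) / 10 = 6712.2000 / 10 = 671.2200
CL = X̄̄ = 671.2200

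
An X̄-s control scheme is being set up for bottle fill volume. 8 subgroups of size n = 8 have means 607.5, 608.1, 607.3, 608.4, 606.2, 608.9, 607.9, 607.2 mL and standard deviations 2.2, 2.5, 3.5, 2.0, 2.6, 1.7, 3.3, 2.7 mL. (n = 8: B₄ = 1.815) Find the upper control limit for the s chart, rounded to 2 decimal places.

4.65

s̄ = (2.2 + 2.5 + 3.5 + 2.0 + 2.6 + 1.7 + 3.3 + 2.7) / 8 = 2.5625
UCL_s = B₄·s̄ = 1.815 × 2.5625 = 4.6509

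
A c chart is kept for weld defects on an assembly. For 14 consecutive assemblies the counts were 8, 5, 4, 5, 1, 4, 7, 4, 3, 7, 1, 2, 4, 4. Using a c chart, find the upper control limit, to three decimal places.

c̄ = (8 + 5 + 4 + 5 + 1 + 4 + 7 + 4 + 3 + 7 + 1 + 2 + 4 + 4) / 14 = 59 / 14 = 4.2143
UCL = c̄ + 3√c̄ = 4.2143 + 3 × √4.2143 = 4.2143 + 3 × 2.0529 = 10.3729

10.373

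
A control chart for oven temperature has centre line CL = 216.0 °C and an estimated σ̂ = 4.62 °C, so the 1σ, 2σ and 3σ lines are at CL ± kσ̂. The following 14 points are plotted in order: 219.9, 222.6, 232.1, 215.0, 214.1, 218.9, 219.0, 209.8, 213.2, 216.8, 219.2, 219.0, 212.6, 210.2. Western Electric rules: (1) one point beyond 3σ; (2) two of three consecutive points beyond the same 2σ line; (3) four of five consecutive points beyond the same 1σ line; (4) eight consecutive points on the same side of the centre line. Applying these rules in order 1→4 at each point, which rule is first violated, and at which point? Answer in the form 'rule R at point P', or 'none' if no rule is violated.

rule 1 at point 3

Zone of each point (C = within 1σ̂, B = 1σ̂–2σ̂, A = 2σ̂–3σ̂, * = beyond 3σ̂; sign = side of CL): 1:+C, 2:+B, 3:+*, 4:-C, 5:-C, 6:+C, 7:+C, 8:-B, 9:-C, 10:+C, 11:+C, 12:+C, 13:-C, 14:-B
Rule 1 (one point beyond the 3σ limits) is satisfied at point 3.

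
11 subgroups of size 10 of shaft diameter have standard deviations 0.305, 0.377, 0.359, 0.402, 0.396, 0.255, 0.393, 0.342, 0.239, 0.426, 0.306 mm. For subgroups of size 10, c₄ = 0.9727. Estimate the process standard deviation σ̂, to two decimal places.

0.36

s̄ = (0.305 + 0.377 + 0.359 + 0.402 + 0.396 + 0.255 + 0.393 + 0.342 + 0.239 + 0.426 + 0.306) / 11 = 0.3455
σ̂ = s̄ / c₄ = 0.3455 / 0.9727 = 0.3552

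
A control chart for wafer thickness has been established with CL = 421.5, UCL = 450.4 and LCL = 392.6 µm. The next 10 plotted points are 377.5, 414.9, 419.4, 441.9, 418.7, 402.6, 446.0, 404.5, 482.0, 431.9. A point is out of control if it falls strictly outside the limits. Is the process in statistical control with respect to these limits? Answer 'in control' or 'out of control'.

Compare each point to [392.6, 450.4]: sample 1 = 377.5 < LCL; sample 9 = 482.0 > UCL.

out of control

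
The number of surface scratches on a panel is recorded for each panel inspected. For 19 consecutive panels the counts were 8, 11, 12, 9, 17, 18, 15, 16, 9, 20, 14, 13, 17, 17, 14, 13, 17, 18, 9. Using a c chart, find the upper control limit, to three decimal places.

25.299

c̄ = (8 + 11 + 12 + 9 + 17 + 18 + 15 + 16 + 9 + 20 + 14 + 13 + 17 + 17 + 14 + 13 + 17 + 18 + 9) / 19 = 267 / 19 = 14.0526
UCL = c̄ + 3√c̄ = 14.0526 + 3 × √14.0526 = 14.0526 + 3 × 3.7487 = 25.2987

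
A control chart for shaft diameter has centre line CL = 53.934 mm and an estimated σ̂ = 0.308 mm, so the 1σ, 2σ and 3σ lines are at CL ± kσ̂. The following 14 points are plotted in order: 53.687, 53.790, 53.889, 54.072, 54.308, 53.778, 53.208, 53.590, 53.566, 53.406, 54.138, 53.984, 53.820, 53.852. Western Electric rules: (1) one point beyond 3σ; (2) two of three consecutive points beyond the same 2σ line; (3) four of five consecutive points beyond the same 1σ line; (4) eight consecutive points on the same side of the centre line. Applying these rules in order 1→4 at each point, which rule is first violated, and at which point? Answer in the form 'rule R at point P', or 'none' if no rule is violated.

Zone of each point (C = within 1σ̂, B = 1σ̂–2σ̂, A = 2σ̂–3σ̂, * = beyond 3σ̂; sign = side of CL): 1:-C, 2:-C, 3:-C, 4:+C, 5:+B, 6:-C, 7:-A, 8:-B, 9:-B, 10:-B, 11:+C, 12:+C, 13:-C, 14:-C
Rule 3 (four of five consecutive points beyond the same 1σ limit) is satisfied at point 10.

rule 3 at point 10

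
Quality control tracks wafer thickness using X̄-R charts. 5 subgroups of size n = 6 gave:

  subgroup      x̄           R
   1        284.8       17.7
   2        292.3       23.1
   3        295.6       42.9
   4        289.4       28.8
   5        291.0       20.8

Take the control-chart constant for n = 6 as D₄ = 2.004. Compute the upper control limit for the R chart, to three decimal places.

53.427

R̄ = (17.7 + 23.1 + 42.9 + 28.8 + 20.8) / 5 = 133.3000 / 5 = 26.6600
UCL_R = D₄·R̄ = 2.004 × 26.6600 = 53.4266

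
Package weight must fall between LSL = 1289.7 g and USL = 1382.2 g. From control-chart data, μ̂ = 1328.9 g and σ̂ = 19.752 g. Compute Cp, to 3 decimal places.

Cp = (USL − LSL) / (6σ̂) = (1382.2 − 1289.7) / (6 × 19.752) = 92.5000 / 118.5120 = 0.7805

0.781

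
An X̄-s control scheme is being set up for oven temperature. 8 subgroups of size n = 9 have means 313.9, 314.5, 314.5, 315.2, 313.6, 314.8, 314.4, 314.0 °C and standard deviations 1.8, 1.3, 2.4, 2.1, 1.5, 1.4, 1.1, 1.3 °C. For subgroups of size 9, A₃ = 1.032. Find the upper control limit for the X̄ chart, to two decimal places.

X̄̄ = (313.9 + 314.5 + 314.5 + 315.2 + 313.6 + 314.8 + 314.4 + 314.0) / 8 = 314.3625
s̄ = (1.8 + 1.3 + 2.4 + 2.1 + 1.5 + 1.4 + 1.1 + 1.3) / 8 = 1.6125
UCL = X̄̄ + A₃·s̄ = 314.3625 + 1.032 × 1.6125 = 316.0266

316.03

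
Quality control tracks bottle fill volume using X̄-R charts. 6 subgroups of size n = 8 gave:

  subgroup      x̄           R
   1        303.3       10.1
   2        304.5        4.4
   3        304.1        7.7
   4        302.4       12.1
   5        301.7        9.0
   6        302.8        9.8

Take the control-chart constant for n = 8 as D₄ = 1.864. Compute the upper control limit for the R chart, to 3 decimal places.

16.496

R̄ = (10.1 + 4.4 + 7.7 + 12.1 + 9.0 + 9.8) / 6 = 53.1000 / 6 = 8.8500
UCL_R = D₄·R̄ = 1.864 × 8.8500 = 16.4964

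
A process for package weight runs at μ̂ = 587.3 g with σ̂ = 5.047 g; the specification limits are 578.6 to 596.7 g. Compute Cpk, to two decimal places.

0.57

Cpu = (USL − μ̂) / (3σ̂) = (596.7 − 587.3) / (3 × 5.047) = 0.6208; Cpl = (μ̂ − LSL) / (3σ̂) = (587.3 − 578.6) / (3 × 5.047) = 0.5746; Cpk = min(Cpu, Cpl) = 0.5746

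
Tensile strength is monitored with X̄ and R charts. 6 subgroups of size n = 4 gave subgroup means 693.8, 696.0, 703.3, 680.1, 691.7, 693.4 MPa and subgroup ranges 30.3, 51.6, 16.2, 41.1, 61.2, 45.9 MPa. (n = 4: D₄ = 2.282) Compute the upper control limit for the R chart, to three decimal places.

R̄ = (30.3 + 51.6 + 16.2 + 41.1 + 61.2 + 45.9) / 6 = 246.3000 / 6 = 41.0500
UCL_R = D₄·R̄ = 2.282 × 41.0500 = 93.6761

93.676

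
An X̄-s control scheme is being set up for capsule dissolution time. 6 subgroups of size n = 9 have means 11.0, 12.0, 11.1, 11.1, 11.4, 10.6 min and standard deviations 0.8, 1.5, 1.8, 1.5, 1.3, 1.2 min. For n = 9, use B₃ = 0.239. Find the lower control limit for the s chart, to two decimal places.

s̄ = (0.8 + 1.5 + 1.8 + 1.5 + 1.3 + 1.2) / 6 = 1.3500
LCL_s = B₃·s̄ = 0.239 × 1.3500 = 0.3226

0.32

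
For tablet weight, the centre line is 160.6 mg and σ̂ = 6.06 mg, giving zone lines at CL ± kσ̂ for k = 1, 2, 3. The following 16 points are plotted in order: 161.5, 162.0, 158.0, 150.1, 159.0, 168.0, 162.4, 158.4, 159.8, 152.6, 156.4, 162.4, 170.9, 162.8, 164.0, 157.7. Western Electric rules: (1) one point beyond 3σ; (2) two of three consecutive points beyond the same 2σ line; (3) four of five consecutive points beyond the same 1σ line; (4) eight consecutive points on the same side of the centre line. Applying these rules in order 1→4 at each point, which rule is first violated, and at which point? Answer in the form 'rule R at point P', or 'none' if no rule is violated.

Zone of each point (C = within 1σ̂, B = 1σ̂–2σ̂, A = 2σ̂–3σ̂, * = beyond 3σ̂; sign = side of CL): 1:+C, 2:+C, 3:-C, 4:-B, 5:-C, 6:+B, 7:+C, 8:-C, 9:-C, 10:-B, 11:-C, 12:+C, 13:+B, 14:+C, 15:+C, 16:-C
No rule fires across all 16 points.

none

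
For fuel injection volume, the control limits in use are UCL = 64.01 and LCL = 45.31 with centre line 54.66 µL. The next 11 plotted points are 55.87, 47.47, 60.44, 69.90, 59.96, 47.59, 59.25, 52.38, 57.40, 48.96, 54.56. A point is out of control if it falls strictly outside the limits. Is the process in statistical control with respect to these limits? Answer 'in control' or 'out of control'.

out of control

Compare each point to [45.31, 64.01]: sample 4 = 69.90 > UCL.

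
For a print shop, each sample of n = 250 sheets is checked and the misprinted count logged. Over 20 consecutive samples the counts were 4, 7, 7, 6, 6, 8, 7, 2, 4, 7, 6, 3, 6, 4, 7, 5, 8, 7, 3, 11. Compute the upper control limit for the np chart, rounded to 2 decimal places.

p̄ = Σdᵢ / (k·n) = 118 / (20 × 250) = 0.02360
UCL = np̄ + 3·√(np̄(1−p̄)) = 5.9000 + 3 × √(5.9000×0.97640) = 5.9000 + 3 × 2.4002 = 13.1005

13.10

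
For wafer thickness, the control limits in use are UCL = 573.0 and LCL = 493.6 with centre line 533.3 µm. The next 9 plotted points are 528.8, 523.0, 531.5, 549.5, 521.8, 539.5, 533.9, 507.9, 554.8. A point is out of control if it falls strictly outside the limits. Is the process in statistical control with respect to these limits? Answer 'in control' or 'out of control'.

in control

All 9 points lie within [493.6, 573.0].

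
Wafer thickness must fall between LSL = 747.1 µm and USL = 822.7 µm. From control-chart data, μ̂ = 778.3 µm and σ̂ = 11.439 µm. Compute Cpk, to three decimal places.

Cpu = (USL − μ̂) / (3σ̂) = (822.7 − 778.3) / (3 × 11.439) = 1.2938; Cpl = (μ̂ − LSL) / (3σ̂) = (778.3 − 747.1) / (3 × 11.439) = 0.9092; Cpk = min(Cpu, Cpl) = 0.9092

0.909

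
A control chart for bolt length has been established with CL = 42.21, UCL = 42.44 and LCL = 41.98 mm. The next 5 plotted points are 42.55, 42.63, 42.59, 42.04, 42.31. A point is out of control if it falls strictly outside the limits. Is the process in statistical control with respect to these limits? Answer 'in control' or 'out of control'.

out of control

Compare each point to [41.98, 42.44]: sample 1 = 42.55 > UCL; sample 2 = 42.63 > UCL; sample 3 = 42.59 > UCL.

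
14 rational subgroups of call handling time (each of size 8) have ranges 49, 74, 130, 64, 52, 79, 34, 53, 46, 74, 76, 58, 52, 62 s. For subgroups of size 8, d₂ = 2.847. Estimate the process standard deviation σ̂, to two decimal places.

22.66

R̄ = (49 + 74 + 130 + 64 + 52 + 79 + 34 + 53 + 46 + 74 + 76 + 58 + 52 + 62) / 14 = 64.5000
σ̂ = R̄ / d₂ = 64.5000 / 2.847 = 22.6554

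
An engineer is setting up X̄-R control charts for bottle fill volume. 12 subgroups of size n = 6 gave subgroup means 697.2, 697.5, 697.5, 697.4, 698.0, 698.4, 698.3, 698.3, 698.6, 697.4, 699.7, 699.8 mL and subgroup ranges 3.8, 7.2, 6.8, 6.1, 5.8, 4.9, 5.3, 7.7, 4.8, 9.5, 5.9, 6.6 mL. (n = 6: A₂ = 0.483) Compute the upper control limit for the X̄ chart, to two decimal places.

X̄̄ = (697.2 + 697.5 + 697.5 + 697.4 + 698.0 + 698.4 + 698.3 + 698.3 + 698.6 + 697.4 + 699.7 + 699.8) / 12 = 8378.1000 / 12 = 698.1750
R̄ = (3.8 + 7.2 + 6.8 + 6.1 + 5.8 + 4.9 + 5.3 + 7.7 + 4.8 + 9.5 + 5.9 + 6.6) / 12 = 74.4000 / 12 = 6.2000
UCL = X̄̄ + A₂·R̄ = 698.1750 + 0.483 × 6.2000 = 701.1696

701.17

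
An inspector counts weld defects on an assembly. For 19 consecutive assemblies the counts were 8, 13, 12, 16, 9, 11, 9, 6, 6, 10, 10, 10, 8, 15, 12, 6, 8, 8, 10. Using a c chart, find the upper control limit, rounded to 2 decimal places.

19.25

c̄ = (8 + 13 + 12 + 16 + 9 + 11 + 9 + 6 + 6 + 10 + 10 + 10 + 8 + 15 + 12 + 6 + 8 + 8 + 10) / 19 = 187 / 19 = 9.8421
UCL = c̄ + 3√c̄ = 9.8421 + 3 × √9.8421 = 9.8421 + 3 × 3.1372 = 19.2537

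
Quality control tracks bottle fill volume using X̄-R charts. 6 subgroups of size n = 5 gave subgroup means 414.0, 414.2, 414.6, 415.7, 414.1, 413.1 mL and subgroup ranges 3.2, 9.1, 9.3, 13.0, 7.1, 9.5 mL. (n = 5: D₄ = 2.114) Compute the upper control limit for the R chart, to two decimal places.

18.04

R̄ = (3.2 + 9.1 + 9.3 + 13.0 + 7.1 + 9.5) / 6 = 51.2000 / 6 = 8.5333
UCL_R = D₄·R̄ = 2.114 × 8.5333 = 18.0395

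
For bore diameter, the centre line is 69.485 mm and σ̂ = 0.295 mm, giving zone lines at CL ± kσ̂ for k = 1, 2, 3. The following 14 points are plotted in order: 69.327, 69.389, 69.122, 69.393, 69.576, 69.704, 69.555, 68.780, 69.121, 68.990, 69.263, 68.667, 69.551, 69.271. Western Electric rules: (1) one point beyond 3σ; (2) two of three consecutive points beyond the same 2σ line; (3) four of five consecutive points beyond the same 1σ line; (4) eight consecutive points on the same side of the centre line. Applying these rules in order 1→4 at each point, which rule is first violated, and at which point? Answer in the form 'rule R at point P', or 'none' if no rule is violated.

rule 3 at point 12

Zone of each point (C = within 1σ̂, B = 1σ̂–2σ̂, A = 2σ̂–3σ̂, * = beyond 3σ̂; sign = side of CL): 1:-C, 2:-C, 3:-B, 4:-C, 5:+C, 6:+C, 7:+C, 8:-A, 9:-B, 10:-B, 11:-C, 12:-A, 13:+C, 14:-C
Rule 3 (four of five consecutive points beyond the same 1σ limit) is satisfied at point 12.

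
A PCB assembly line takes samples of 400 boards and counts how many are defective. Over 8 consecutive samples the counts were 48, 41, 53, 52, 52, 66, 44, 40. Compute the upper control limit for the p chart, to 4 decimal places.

0.1731

p̄ = Σdᵢ / (k·n) = 396 / (8 × 400) = 0.12375
UCL = p̄ + 3·√(p̄(1−p̄)/n) = 0.12375 + 3 × √(0.12375×0.87625/400) = 0.12375 + 3 × 0.01646 = 0.17314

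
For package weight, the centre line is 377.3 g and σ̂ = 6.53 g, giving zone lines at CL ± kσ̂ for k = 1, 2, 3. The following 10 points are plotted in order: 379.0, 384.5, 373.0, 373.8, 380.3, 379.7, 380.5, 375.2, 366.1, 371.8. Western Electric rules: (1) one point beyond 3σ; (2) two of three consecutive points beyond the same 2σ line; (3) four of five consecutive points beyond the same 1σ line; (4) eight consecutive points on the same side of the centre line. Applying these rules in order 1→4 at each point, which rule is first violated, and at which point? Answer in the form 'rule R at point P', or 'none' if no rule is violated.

none

Zone of each point (C = within 1σ̂, B = 1σ̂–2σ̂, A = 2σ̂–3σ̂, * = beyond 3σ̂; sign = side of CL): 1:+C, 2:+B, 3:-C, 4:-C, 5:+C, 6:+C, 7:+C, 8:-C, 9:-B, 10:-C
No rule fires across all 10 points.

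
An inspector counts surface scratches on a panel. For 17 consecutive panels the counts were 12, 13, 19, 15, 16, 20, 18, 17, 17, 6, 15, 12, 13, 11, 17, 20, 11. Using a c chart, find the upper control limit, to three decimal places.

c̄ = (12 + 13 + 19 + 15 + 16 + 20 + 18 + 17 + 17 + 6 + 15 + 12 + 13 + 11 + 17 + 20 + 11) / 17 = 252 / 17 = 14.8235
UCL = c̄ + 3√c̄ = 14.8235 + 3 × √14.8235 = 14.8235 + 3 × 3.8501 = 26.3739

26.374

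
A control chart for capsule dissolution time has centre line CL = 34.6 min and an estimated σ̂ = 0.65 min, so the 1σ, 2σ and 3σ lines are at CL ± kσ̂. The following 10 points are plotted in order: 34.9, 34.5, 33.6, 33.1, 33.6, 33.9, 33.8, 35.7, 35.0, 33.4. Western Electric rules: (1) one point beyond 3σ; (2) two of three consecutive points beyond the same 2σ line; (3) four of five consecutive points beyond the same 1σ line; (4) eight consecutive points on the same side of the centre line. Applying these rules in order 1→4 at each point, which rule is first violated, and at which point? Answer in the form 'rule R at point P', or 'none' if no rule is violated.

Zone of each point (C = within 1σ̂, B = 1σ̂–2σ̂, A = 2σ̂–3σ̂, * = beyond 3σ̂; sign = side of CL): 1:+C, 2:-C, 3:-B, 4:-A, 5:-B, 6:-B, 7:-B, 8:+B, 9:+C, 10:-B
Rule 3 (four of five consecutive points beyond the same 1σ limit) is satisfied at point 6.

rule 3 at point 6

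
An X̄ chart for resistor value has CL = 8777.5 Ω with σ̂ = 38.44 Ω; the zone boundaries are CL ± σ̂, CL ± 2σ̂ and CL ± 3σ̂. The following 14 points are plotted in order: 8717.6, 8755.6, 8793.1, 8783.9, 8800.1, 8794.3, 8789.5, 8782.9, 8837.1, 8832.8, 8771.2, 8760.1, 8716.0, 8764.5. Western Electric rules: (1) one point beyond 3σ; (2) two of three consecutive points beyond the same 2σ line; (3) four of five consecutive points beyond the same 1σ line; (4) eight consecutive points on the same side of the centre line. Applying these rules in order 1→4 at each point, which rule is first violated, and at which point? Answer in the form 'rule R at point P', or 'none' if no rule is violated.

rule 4 at point 10

Zone of each point (C = within 1σ̂, B = 1σ̂–2σ̂, A = 2σ̂–3σ̂, * = beyond 3σ̂; sign = side of CL): 1:-B, 2:-C, 3:+C, 4:+C, 5:+C, 6:+C, 7:+C, 8:+C, 9:+B, 10:+B, 11:-C, 12:-C, 13:-B, 14:-C
Rule 4 (eight consecutive points on the same side of the centre line) is satisfied at point 10.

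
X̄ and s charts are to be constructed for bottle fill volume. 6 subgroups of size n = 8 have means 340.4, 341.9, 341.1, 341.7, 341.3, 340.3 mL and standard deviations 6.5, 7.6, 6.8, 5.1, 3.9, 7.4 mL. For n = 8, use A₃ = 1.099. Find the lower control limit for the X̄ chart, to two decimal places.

X̄̄ = (340.4 + 341.9 + 341.1 + 341.7 + 341.3 + 340.3) / 6 = 341.1167
s̄ = (6.5 + 7.6 + 6.8 + 5.1 + 3.9 + 7.4) / 6 = 6.2167
LCL = X̄̄ − A₃·s̄ = 341.1167 − 1.099 × 6.2167 = 334.2846

334.28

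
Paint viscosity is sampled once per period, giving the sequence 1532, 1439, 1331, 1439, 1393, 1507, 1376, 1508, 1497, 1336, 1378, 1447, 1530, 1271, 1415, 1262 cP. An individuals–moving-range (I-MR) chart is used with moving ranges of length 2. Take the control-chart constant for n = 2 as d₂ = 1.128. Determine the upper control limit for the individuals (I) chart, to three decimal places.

1709.575

X̄ = (1532 + 1439 + 1331 + 1439 + 1393 + 1507 + 1376 + 1508 + 1497 + 1336 + 1378 + 1447 + 1530 + 1271 + 1415 + 1262) / 16 = 1416.3125
Moving ranges: 93, 108, 108, 46, 114, 131, 132, 11, 161, 42, 69, 83, 259, 144, 153; M̄R̄ = 1654.0000 / 15 = 110.2667
UCL = X̄ + 3·M̄R̄/d₂ = 1416.3125 + 3 × 110.2667 / 1.128 = 1709.5749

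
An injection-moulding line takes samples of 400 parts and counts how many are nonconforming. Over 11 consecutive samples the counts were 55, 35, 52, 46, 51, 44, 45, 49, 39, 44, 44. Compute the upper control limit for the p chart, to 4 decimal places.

0.1623

p̄ = Σdᵢ / (k·n) = 504 / (11 × 400) = 0.11455
UCL = p̄ + 3·√(p̄(1−p̄)/n) = 0.11455 + 3 × √(0.11455×0.88545/400) = 0.11455 + 3 × 0.01592 = 0.16232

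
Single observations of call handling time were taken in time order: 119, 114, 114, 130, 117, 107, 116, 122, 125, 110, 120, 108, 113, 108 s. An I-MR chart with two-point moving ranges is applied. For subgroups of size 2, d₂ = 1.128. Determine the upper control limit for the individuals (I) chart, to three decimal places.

138.228

X̄ = (119 + 114 + 114 + 130 + 117 + 107 + 116 + 122 + 125 + 110 + 120 + 108 + 113 + 108) / 14 = 115.9286
Moving ranges: 5, 0, 16, 13, 10, 9, 6, 3, 15, 10, 12, 5, 5; M̄R̄ = 109.0000 / 13 = 8.3846
UCL = X̄ + 3·M̄R̄/d₂ = 115.9286 + 3 × 8.3846 / 1.128 = 138.2281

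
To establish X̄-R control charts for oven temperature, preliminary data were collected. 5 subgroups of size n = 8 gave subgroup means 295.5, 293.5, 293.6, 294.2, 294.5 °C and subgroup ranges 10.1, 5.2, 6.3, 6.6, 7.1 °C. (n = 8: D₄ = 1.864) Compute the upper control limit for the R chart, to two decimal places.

13.16

R̄ = (10.1 + 5.2 + 6.3 + 6.6 + 7.1) / 5 = 35.3000 / 5 = 7.0600
UCL_R = D₄·R̄ = 1.864 × 7.0600 = 13.1598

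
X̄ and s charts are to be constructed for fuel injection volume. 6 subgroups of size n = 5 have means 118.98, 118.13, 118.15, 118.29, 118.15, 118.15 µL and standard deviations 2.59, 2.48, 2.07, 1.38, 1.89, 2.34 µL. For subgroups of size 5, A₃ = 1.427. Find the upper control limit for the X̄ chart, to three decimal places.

121.341

X̄̄ = (118.98 + 118.13 + 118.15 + 118.29 + 118.15 + 118.15) / 6 = 118.3083
s̄ = (2.59 + 2.48 + 2.07 + 1.38 + 1.89 + 2.34) / 6 = 2.1250
UCL = X̄̄ + A₃·s̄ = 118.3083 + 1.427 × 2.1250 = 121.3407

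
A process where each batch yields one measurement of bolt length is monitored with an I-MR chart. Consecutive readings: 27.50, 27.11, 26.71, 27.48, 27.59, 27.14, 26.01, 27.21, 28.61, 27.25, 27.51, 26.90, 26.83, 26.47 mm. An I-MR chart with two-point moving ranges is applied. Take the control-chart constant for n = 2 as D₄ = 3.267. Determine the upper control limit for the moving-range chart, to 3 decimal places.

Moving ranges: 0.39, 0.40, 0.77, 0.11, 0.45, 1.13, 1.20, 1.40, 1.36, 0.26, 0.61, 0.07, 0.36; M̄R̄ = 8.5100 / 13 = 0.6546
UCL_MR = D₄·M̄R̄ = 3.267 × 0.6546 = 2.1386

2.139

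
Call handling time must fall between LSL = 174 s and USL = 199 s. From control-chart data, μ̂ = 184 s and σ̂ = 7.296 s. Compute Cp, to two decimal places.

0.57

Cp = (USL − LSL) / (6σ̂) = (199 − 174) / (6 × 7.296) = 25.0000 / 43.7760 = 0.5711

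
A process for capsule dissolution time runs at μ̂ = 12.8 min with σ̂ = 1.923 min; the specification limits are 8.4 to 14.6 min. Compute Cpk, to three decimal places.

0.312

Cpu = (USL − μ̂) / (3σ̂) = (14.6 − 12.8) / (3 × 1.923) = 0.3120; Cpl = (μ̂ − LSL) / (3σ̂) = (12.8 − 8.4) / (3 × 1.923) = 0.7627; Cpk = min(Cpu, Cpl) = 0.3120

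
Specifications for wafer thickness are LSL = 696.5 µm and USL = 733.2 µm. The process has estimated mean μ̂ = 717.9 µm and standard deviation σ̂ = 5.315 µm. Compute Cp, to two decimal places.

1.15

Cp = (USL − LSL) / (6σ̂) = (733.2 − 696.5) / (6 × 5.315) = 36.7000 / 31.8900 = 1.1508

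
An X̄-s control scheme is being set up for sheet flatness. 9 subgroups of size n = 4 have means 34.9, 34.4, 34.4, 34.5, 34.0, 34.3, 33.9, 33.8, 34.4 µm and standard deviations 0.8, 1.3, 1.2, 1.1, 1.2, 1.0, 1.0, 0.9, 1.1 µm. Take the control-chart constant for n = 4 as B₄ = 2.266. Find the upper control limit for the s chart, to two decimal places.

2.42

s̄ = (0.8 + 1.3 + 1.2 + 1.1 + 1.2 + 1.0 + 1.0 + 0.9 + 1.1) / 9 = 1.0667
UCL_s = B₄·s̄ = 2.266 × 1.0667 = 2.4171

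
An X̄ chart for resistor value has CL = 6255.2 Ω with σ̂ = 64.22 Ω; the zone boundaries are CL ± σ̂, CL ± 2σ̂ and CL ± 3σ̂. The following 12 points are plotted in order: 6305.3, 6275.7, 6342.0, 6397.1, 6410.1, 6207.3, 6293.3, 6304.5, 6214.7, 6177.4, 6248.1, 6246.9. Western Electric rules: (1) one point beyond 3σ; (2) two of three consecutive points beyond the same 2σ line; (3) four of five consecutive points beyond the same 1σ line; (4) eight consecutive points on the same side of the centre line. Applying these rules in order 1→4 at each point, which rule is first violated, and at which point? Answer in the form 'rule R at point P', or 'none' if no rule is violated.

Zone of each point (C = within 1σ̂, B = 1σ̂–2σ̂, A = 2σ̂–3σ̂, * = beyond 3σ̂; sign = side of CL): 1:+C, 2:+C, 3:+B, 4:+A, 5:+A, 6:-C, 7:+C, 8:+C, 9:-C, 10:-B, 11:-C, 12:-C
Rule 2 (two of three consecutive points beyond the same 2σ limit) is satisfied at point 5.

rule 2 at point 5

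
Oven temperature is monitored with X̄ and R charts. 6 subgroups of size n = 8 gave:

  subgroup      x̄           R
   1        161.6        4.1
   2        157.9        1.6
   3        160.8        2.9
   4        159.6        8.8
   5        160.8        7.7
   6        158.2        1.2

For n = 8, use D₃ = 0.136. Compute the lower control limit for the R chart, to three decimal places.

0.596

R̄ = (4.1 + 1.6 + 2.9 + 8.8 + 7.7 + 1.2) / 6 = 26.3000 / 6 = 4.3833
LCL_R = D₃·R̄ = 0.136 × 4.3833 = 0.5961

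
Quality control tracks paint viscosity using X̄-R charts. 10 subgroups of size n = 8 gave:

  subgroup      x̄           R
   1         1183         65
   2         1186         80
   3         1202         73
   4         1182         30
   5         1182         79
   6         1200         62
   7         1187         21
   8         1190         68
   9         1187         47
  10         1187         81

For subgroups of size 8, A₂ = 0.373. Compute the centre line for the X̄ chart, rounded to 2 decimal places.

X̄̄ = (1183 + 1186 + 1202 + 1182 + 1182 + 1200 + 1187 + 1190 + 1187 + 1187) / 10 = 11886.0000 / 10 = 1188.6000
CL = X̄̄ = 1188.6000

1188.60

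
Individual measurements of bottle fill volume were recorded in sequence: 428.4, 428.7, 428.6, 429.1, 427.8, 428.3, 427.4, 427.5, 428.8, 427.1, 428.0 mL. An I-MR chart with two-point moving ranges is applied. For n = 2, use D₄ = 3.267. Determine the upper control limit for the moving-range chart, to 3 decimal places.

Moving ranges: 0.3, 0.1, 0.5, 1.3, 0.5, 0.9, 0.1, 1.3, 1.7, 0.9; M̄R̄ = 7.6000 / 10 = 0.7600
UCL_MR = D₄·M̄R̄ = 3.267 × 0.7600 = 2.4829

2.483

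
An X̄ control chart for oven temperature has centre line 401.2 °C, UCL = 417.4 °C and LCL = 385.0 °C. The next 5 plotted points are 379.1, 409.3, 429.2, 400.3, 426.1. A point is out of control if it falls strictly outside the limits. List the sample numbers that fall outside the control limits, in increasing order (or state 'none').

1, 3, 5

Compare each point to [385.0, 417.4]: sample 1 = 379.1 < LCL; sample 3 = 429.2 > UCL; sample 5 = 426.1 > UCL.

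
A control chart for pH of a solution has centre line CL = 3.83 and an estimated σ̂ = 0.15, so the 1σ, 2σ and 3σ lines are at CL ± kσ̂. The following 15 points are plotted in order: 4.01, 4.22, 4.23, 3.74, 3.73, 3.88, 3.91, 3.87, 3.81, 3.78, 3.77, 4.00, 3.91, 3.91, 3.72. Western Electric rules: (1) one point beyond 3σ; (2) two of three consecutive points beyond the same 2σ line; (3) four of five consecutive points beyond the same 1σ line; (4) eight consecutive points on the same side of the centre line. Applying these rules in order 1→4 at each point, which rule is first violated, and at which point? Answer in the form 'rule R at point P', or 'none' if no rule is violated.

Zone of each point (C = within 1σ̂, B = 1σ̂–2σ̂, A = 2σ̂–3σ̂, * = beyond 3σ̂; sign = side of CL): 1:+B, 2:+A, 3:+A, 4:-C, 5:-C, 6:+C, 7:+C, 8:+C, 9:-C, 10:-C, 11:-C, 12:+B, 13:+C, 14:+C, 15:-C
Rule 2 (two of three consecutive points beyond the same 2σ limit) is satisfied at point 3.

rule 2 at point 3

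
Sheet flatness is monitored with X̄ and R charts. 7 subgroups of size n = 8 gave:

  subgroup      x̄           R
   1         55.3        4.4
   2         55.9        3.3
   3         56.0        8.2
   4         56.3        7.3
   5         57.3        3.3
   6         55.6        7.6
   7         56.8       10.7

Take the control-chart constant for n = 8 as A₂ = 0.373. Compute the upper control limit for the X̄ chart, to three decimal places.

58.559

X̄̄ = (55.3 + 55.9 + 56.0 + 56.3 + 57.3 + 55.6 + 56.8) / 7 = 393.2000 / 7 = 56.1714
R̄ = (4.4 + 3.3 + 8.2 + 7.3 + 3.3 + 7.6 + 10.7) / 7 = 44.8000 / 7 = 6.4000
UCL = X̄̄ + A₂·R̄ = 56.1714 + 0.373 × 6.4000 = 58.5586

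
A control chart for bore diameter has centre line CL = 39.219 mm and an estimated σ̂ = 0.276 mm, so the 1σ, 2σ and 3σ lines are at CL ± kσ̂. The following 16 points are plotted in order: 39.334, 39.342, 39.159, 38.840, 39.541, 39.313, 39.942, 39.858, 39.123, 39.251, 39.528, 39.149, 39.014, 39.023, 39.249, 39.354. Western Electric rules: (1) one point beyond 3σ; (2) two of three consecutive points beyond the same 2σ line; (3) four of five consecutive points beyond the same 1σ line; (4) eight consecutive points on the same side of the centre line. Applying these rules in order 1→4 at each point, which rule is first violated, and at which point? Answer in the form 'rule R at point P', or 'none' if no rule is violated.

rule 2 at point 8

Zone of each point (C = within 1σ̂, B = 1σ̂–2σ̂, A = 2σ̂–3σ̂, * = beyond 3σ̂; sign = side of CL): 1:+C, 2:+C, 3:-C, 4:-B, 5:+B, 6:+C, 7:+A, 8:+A, 9:-C, 10:+C, 11:+B, 12:-C, 13:-C, 14:-C, 15:+C, 16:+C
Rule 2 (two of three consecutive points beyond the same 2σ limit) is satisfied at point 8.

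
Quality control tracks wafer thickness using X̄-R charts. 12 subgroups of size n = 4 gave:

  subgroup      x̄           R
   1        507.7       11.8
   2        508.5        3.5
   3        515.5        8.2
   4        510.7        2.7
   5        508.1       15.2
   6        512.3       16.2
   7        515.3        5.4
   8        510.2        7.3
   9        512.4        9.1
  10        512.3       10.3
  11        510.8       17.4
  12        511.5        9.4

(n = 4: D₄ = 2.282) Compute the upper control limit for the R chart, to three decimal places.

22.154

R̄ = (11.8 + 3.5 + 8.2 + 2.7 + 15.2 + 16.2 + 5.4 + 7.3 + 9.1 + 10.3 + 17.4 + 9.4) / 12 = 116.5000 / 12 = 9.7083
UCL_R = D₄·R̄ = 2.282 × 9.7083 = 22.1544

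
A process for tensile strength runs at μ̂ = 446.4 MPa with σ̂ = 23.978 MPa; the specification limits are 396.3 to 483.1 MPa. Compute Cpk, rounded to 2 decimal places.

Cpu = (USL − μ̂) / (3σ̂) = (483.1 − 446.4) / (3 × 23.978) = 0.5102; Cpl = (μ̂ − LSL) / (3σ̂) = (446.4 − 396.3) / (3 × 23.978) = 0.6965; Cpk = min(Cpu, Cpl) = 0.5102

0.51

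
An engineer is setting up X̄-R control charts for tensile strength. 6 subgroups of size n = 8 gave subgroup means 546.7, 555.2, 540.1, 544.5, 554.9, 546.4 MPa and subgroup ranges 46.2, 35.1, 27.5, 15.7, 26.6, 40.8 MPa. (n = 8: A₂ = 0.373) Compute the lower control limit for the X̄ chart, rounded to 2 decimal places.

536.04

X̄̄ = (546.7 + 555.2 + 540.1 + 544.5 + 554.9 + 546.4) / 6 = 3287.8000 / 6 = 547.9667
R̄ = (46.2 + 35.1 + 27.5 + 15.7 + 26.6 + 40.8) / 6 = 191.9000 / 6 = 31.9833
LCL = X̄̄ − A₂·R̄ = 547.9667 − 0.373 × 31.9833 = 536.0369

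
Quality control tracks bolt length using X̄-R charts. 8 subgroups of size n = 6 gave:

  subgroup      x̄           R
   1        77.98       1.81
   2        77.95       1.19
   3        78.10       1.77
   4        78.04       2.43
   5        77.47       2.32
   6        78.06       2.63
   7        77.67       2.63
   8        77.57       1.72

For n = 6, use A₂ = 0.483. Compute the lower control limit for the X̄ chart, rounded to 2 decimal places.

76.86

X̄̄ = (77.98 + 77.95 + 78.10 + 78.04 + 77.47 + 78.06 + 77.67 + 77.57) / 8 = 622.8400 / 8 = 77.8550
R̄ = (1.81 + 1.19 + 1.77 + 2.43 + 2.32 + 2.63 + 2.63 + 1.72) / 8 = 16.5000 / 8 = 2.0625
LCL = X̄̄ − A₂·R̄ = 77.8550 − 0.483 × 2.0625 = 76.8588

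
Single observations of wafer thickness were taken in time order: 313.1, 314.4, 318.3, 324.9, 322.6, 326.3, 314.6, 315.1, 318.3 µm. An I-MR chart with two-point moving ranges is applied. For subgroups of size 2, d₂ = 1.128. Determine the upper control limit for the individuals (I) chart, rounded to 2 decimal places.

X̄ = (313.1 + 314.4 + 318.3 + 324.9 + 322.6 + 326.3 + 314.6 + 315.1 + 318.3) / 9 = 318.6222
Moving ranges: 1.3, 3.9, 6.6, 2.3, 3.7, 11.7, 0.5, 3.2; M̄R̄ = 33.2000 / 8 = 4.1500
UCL = X̄ + 3·M̄R̄/d₂ = 318.6222 + 3 × 4.1500 / 1.128 = 329.6595

329.66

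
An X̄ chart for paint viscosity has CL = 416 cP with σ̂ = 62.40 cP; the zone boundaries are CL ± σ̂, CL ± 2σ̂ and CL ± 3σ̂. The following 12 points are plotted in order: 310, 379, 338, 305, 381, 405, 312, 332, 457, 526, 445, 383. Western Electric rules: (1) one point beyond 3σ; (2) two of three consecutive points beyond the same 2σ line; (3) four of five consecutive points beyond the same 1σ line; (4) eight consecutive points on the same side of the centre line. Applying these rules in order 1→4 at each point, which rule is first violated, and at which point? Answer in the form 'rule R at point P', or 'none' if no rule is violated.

rule 4 at point 8

Zone of each point (C = within 1σ̂, B = 1σ̂–2σ̂, A = 2σ̂–3σ̂, * = beyond 3σ̂; sign = side of CL): 1:-B, 2:-C, 3:-B, 4:-B, 5:-C, 6:-C, 7:-B, 8:-B, 9:+C, 10:+B, 11:+C, 12:-C
Rule 4 (eight consecutive points on the same side of the centre line) is satisfied at point 8.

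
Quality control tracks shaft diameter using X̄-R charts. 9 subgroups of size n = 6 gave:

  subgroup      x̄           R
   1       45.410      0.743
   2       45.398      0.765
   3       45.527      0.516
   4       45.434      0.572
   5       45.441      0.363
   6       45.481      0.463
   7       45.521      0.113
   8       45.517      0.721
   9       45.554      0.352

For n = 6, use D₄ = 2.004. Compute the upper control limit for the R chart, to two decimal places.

1.03

R̄ = (0.743 + 0.765 + 0.516 + 0.572 + 0.363 + 0.463 + 0.113 + 0.721 + 0.352) / 9 = 4.6080 / 9 = 0.5120
UCL_R = D₄·R̄ = 2.004 × 0.5120 = 1.0260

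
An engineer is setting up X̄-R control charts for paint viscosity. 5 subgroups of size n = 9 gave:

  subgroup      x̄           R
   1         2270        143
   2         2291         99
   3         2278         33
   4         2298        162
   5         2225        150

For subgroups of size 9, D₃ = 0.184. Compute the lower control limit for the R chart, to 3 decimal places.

R̄ = (143 + 99 + 33 + 162 + 150) / 5 = 587.0000 / 5 = 117.4000
LCL_R = D₃·R̄ = 0.184 × 117.4000 = 21.6016

21.602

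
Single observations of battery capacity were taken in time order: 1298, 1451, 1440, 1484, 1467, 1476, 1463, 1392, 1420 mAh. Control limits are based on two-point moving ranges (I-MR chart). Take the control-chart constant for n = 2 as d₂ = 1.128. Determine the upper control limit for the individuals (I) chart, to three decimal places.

1547.360

X̄ = (1298 + 1451 + 1440 + 1484 + 1467 + 1476 + 1463 + 1392 + 1420) / 9 = 1432.3333
Moving ranges: 153, 11, 44, 17, 9, 13, 71, 28; M̄R̄ = 346.0000 / 8 = 43.2500
UCL = X̄ + 3·M̄R̄/d₂ = 1432.3333 + 3 × 43.2500 / 1.128 = 1547.3599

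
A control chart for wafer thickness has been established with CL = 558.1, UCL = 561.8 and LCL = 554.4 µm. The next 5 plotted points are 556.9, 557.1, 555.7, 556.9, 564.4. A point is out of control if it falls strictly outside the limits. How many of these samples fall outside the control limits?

1

Compare each point to [554.4, 561.8]: sample 5 = 564.4 > UCL.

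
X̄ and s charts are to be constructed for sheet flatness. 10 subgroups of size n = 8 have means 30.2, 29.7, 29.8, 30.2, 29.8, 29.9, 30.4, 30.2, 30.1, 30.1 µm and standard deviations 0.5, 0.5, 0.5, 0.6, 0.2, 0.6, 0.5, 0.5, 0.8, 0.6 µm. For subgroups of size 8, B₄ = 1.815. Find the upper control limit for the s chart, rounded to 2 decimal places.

s̄ = (0.5 + 0.5 + 0.5 + 0.6 + 0.2 + 0.6 + 0.5 + 0.5 + 0.8 + 0.6) / 10 = 0.5300
UCL_s = B₄·s̄ = 1.815 × 0.5300 = 0.9619

0.96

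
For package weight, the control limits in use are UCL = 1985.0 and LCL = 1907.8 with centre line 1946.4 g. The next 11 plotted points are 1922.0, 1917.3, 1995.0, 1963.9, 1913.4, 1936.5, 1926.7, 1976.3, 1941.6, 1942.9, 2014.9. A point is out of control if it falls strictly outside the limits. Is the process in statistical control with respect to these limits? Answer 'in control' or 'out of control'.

Compare each point to [1907.8, 1985.0]: sample 3 = 1995.0 > UCL; sample 11 = 2014.9 > UCL.

out of control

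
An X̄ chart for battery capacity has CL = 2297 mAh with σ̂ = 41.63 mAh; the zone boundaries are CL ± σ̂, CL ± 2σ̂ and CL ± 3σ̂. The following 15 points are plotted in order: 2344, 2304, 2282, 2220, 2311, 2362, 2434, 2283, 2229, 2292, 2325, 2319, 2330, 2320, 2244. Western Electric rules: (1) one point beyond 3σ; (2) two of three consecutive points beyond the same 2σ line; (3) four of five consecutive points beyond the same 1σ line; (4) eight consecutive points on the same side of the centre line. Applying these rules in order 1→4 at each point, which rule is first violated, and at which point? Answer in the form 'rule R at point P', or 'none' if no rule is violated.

rule 1 at point 7

Zone of each point (C = within 1σ̂, B = 1σ̂–2σ̂, A = 2σ̂–3σ̂, * = beyond 3σ̂; sign = side of CL): 1:+B, 2:+C, 3:-C, 4:-B, 5:+C, 6:+B, 7:+*, 8:-C, 9:-B, 10:-C, 11:+C, 12:+C, 13:+C, 14:+C, 15:-B
Rule 1 (one point beyond the 3σ limits) is satisfied at point 7.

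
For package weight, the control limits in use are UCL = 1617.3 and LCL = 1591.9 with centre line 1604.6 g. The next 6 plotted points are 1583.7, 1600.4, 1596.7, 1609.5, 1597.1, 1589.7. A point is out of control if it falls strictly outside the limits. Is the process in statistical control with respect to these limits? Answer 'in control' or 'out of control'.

out of control

Compare each point to [1591.9, 1617.3]: sample 1 = 1583.7 < LCL; sample 6 = 1589.7 < LCL.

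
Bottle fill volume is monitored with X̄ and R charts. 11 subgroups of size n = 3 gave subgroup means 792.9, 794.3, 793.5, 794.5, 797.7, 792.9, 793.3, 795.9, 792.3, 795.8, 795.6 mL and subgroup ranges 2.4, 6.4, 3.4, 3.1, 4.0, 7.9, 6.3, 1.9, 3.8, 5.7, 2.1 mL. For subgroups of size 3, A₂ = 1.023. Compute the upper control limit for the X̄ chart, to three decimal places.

798.798

X̄̄ = (792.9 + 794.3 + 793.5 + 794.5 + 797.7 + 792.9 + 793.3 + 795.9 + 792.3 + 795.8 + 795.6) / 11 = 8738.7000 / 11 = 794.4273
R̄ = (2.4 + 6.4 + 3.4 + 3.1 + 4.0 + 7.9 + 6.3 + 1.9 + 3.8 + 5.7 + 2.1) / 11 = 47.0000 / 11 = 4.2727
UCL = X̄̄ + A₂·R̄ = 794.4273 + 1.023 × 4.2727 = 798.7983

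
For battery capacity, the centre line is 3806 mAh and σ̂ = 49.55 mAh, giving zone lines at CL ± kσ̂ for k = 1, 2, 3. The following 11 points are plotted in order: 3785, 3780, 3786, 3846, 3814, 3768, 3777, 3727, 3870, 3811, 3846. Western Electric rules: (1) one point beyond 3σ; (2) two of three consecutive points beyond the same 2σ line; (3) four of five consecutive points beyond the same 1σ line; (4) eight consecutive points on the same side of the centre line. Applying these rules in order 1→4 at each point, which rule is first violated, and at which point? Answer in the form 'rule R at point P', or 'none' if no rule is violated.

Zone of each point (C = within 1σ̂, B = 1σ̂–2σ̂, A = 2σ̂–3σ̂, * = beyond 3σ̂; sign = side of CL): 1:-C, 2:-C, 3:-C, 4:+C, 5:+C, 6:-C, 7:-C, 8:-B, 9:+B, 10:+C, 11:+C
No rule fires across all 11 points.

none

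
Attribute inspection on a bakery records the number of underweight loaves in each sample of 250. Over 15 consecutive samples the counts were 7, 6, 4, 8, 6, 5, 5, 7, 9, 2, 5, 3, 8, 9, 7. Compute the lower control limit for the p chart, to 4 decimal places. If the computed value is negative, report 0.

p̄ = Σdᵢ / (k·n) = 91 / (15 × 250) = 0.02427
LCL = p̄ − 3·√(p̄(1−p̄)/n) = 0.02427 − 3 × 0.00973 = -0.00493 → 0 (negative, so LCL = 0)

0.0000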